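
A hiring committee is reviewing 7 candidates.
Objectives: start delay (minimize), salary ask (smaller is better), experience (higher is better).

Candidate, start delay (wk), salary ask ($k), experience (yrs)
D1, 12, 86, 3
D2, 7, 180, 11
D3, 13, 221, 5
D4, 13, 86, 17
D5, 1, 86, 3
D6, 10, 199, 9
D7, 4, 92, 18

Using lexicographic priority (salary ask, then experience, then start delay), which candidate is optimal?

First minimize salary ask: best is 86, kept {D1, D4, D5}.
Then maximize experience: best is 17, kept {D4}.

D4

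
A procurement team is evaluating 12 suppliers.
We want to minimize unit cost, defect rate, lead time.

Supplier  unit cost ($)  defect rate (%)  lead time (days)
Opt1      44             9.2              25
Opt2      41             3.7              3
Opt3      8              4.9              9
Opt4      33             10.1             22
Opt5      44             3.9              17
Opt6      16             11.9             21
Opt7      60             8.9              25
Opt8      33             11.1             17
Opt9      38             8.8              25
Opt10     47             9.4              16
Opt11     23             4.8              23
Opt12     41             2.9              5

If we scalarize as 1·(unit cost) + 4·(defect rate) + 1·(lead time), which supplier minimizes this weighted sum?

Opt3

Opt1: 1·44 + 4·9.2 + 1·25 = 105.8
Opt2: 1·41 + 4·3.7 + 1·3 = 58.8
Opt3: 1·8 + 4·4.9 + 1·9 = 36.6
Opt4: 1·33 + 4·10.1 + 1·22 = 95.4
Opt5: 1·44 + 4·3.9 + 1·17 = 76.6
Opt6: 1·16 + 4·11.9 + 1·21 = 84.6
Opt7: 1·60 + 4·8.9 + 1·25 = 120.6
Opt8: 1·33 + 4·11.1 + 1·17 = 94.4
Opt9: 1·38 + 4·8.8 + 1·25 = 98.2
Opt10: 1·47 + 4·9.4 + 1·16 = 100.6
Opt11: 1·23 + 4·4.8 + 1·23 = 65.2
Opt12: 1·41 + 4·2.9 + 1·5 = 57.6
Lowest: Opt3 at 36.6.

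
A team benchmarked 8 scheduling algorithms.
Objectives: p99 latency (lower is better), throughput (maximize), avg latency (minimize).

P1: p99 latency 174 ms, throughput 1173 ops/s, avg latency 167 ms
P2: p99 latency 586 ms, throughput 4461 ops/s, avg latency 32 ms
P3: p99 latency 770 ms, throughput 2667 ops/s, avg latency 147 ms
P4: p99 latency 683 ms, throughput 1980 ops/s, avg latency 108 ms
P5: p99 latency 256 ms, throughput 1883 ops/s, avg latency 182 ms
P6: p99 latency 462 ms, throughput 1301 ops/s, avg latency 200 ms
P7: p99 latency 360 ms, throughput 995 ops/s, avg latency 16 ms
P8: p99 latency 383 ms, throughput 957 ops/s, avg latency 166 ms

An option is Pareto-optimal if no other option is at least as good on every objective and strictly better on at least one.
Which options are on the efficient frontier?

P1, P2, P5, P7

P1: not dominated (best p99 latency).
P2: not dominated (best throughput).
P3: dominated by P2 (p99 latency 586≤770, throughput 4461≥2667, avg latency 32≤147).
P4: dominated by P2 (p99 latency 586≤683, throughput 4461≥1980, avg latency 32≤108).
P5: not dominated.
P6: dominated by P5 (p99 latency 256≤462, throughput 1883≥1301, avg latency 182≤200).
P7: not dominated (best avg latency).
P8: dominated by P7 (p99 latency 360≤383, throughput 995≥957, avg latency 16≤166).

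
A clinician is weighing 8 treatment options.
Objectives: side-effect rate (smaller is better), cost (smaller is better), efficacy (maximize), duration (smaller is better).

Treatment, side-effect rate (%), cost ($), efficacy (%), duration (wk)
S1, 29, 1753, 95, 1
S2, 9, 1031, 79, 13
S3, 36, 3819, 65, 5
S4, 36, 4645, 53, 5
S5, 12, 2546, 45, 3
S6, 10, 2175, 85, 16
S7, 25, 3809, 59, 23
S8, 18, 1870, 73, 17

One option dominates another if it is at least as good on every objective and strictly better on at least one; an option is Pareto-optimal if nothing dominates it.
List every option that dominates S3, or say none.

S1

S1: side-effect rate 29≤36, cost 1753≤3819, efficacy 95≥65, duration 1≤5 — dominates S3.
Others (S2, S4, S5, S6, S7, S8) are each worse than S3 on at least one objective.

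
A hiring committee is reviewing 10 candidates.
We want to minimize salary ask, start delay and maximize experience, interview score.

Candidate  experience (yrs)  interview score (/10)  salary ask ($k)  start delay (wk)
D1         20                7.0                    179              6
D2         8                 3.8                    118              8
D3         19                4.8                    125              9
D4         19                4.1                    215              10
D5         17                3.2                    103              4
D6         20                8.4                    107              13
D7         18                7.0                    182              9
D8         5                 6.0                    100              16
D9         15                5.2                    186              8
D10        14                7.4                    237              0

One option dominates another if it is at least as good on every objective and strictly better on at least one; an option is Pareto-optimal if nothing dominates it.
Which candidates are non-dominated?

D1, D2, D3, D5, D6, D8, D10

D1: not dominated.
D2: not dominated.
D3: not dominated.
D4: dominated by D1 (experience 20≥19, interview score 7.0≥4.1, salary ask 179≤215, start delay 6≤10).
D5: not dominated.
D6: not dominated (best interview score).
D7: dominated by D1 (experience 20≥18, interview score 7.0≥7.0, salary ask 179≤182, start delay 6≤9).
D8: not dominated (best salary ask).
D9: dominated by D1 (experience 20≥15, interview score 7.0≥5.2, salary ask 179≤186, start delay 6≤8).
D10: not dominated (best start delay).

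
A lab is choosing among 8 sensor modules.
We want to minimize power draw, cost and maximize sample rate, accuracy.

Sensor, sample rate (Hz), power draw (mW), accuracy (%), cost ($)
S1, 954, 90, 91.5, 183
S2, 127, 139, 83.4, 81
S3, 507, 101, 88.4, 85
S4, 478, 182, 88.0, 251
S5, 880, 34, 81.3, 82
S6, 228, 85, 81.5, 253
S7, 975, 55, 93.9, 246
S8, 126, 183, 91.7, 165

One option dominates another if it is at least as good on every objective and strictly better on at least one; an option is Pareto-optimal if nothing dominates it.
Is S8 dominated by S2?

No

S2 vs S8: S2 is worse on accuracy (83.4 vs 91.7), so it does not dominate S8.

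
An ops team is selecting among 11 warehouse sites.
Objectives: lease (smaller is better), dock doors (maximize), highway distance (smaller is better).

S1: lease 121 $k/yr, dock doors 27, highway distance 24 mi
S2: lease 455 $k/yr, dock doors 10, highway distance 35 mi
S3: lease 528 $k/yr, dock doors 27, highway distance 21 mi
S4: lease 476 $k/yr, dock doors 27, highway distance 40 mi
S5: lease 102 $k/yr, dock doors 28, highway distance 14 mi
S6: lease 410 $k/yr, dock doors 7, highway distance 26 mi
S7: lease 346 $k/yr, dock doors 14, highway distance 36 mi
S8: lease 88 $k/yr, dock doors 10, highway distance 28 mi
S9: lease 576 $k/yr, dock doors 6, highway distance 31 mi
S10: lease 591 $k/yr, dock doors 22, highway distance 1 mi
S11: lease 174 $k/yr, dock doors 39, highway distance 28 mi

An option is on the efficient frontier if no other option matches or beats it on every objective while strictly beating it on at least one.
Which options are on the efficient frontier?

S1: dominated by S5 (lease 102≤121, dock doors 28≥27, highway distance 14≤24).
S2: dominated by S1 (lease 121≤455, dock doors 27≥10, highway distance 24≤35).
S3: dominated by S5 (lease 102≤528, dock doors 28≥27, highway distance 14≤21).
S4: dominated by S1 (lease 121≤476, dock doors 27≥27, highway distance 24≤40).
S5: not dominated.
S6: dominated by S1 (lease 121≤410, dock doors 27≥7, highway distance 24≤26).
S7: dominated by S1 (lease 121≤346, dock doors 27≥14, highway distance 24≤36).
S8: not dominated (best lease).
S9: dominated by S1 (lease 121≤576, dock doors 27≥6, highway distance 24≤31).
S10: not dominated (best highway distance).
S11: not dominated (best dock doors).

S5, S8, S10, S11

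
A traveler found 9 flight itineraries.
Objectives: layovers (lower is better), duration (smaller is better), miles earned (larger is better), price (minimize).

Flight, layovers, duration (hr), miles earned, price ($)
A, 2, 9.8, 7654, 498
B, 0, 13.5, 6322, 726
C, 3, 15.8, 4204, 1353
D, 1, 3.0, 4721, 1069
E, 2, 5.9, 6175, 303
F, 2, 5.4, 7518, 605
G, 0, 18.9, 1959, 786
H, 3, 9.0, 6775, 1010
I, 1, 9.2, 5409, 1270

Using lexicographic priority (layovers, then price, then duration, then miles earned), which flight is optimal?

B

First minimize layovers: best is 0, kept {B, G}.
Then minimize price: best is 726, kept {B}.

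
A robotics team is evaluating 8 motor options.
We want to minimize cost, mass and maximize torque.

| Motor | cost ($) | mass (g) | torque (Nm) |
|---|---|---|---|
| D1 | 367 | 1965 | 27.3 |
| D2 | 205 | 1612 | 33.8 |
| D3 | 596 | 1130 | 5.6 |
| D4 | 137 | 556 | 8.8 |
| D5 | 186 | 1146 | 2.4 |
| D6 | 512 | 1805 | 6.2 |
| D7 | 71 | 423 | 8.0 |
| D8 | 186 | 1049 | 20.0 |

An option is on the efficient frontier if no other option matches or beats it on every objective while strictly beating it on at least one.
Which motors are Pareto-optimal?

D1: dominated by D2 (cost 205≤367, mass 1612≤1965, torque 33.8≥27.3).
D2: not dominated (best torque).
D3: dominated by D4 (cost 137≤596, mass 556≤1130, torque 8.8≥5.6).
D4: not dominated.
D5: dominated by D4 (cost 137≤186, mass 556≤1146, torque 8.8≥2.4).
D6: dominated by D2 (cost 205≤512, mass 1612≤1805, torque 33.8≥6.2).
D7: not dominated (best cost).
D8: not dominated.

D2, D4, D7, D8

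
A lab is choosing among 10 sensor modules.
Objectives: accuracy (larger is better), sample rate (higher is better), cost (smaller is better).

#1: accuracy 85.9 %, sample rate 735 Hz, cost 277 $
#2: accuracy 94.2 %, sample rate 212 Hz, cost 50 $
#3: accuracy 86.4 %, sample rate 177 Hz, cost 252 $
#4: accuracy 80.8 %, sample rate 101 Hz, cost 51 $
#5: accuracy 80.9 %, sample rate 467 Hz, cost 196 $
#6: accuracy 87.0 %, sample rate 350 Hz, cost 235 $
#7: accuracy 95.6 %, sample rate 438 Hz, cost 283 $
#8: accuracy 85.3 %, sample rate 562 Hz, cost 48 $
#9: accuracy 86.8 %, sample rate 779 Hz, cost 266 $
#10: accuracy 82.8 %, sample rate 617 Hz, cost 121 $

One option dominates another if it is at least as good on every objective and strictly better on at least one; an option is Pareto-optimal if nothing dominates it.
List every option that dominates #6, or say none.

none

#1: worse on accuracy (85.9 vs 87.0).
#2: worse on sample rate (212 vs 350).
#3: worse on accuracy (86.4 vs 87.0).
#4: worse on accuracy (80.8 vs 87.0).
#5: worse on accuracy (80.9 vs 87.0).
#7: worse on cost (283 vs 235).
#8: worse on accuracy (85.3 vs 87.0).
#9: worse on accuracy (86.8 vs 87.0).
#10: worse on accuracy (82.8 vs 87.0).
No option dominates #6.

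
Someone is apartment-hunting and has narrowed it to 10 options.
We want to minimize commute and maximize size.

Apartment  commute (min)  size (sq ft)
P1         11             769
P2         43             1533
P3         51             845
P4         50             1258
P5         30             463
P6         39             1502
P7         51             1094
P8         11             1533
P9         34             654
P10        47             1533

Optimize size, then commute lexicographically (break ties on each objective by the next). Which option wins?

First maximize size: best is 1533, kept {P2, P8, P10}.
Then minimize commute: best is 11, kept {P8}.

P8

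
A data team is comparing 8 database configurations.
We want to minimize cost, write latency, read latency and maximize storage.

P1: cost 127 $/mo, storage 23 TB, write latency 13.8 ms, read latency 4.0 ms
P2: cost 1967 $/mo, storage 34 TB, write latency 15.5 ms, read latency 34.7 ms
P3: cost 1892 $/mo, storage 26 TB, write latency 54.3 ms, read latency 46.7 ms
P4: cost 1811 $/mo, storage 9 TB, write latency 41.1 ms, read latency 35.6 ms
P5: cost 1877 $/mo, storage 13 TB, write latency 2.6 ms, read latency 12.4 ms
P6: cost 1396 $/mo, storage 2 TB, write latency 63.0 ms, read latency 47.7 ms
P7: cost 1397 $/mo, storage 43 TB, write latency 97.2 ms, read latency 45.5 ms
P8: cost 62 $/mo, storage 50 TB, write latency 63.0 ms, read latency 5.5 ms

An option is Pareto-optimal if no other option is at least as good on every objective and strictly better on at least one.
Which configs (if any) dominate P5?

none

P1: worse on write latency (13.8 vs 2.6).
P2: worse on cost (1967 vs 1877).
P3: worse on cost (1892 vs 1877).
P4: worse on storage (9 vs 13).
P6: worse on storage (2 vs 13).
P7: worse on write latency (97.2 vs 2.6).
P8: worse on write latency (63.0 vs 2.6).
No option dominates P5.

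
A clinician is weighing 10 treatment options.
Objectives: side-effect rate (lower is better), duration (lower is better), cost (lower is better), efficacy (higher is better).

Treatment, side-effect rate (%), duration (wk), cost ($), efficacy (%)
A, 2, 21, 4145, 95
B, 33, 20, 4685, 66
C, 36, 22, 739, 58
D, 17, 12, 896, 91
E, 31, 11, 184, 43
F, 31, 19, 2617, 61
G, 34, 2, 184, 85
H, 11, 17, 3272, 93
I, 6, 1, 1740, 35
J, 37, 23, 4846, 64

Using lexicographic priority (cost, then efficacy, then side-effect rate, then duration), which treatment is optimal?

First minimize cost: best is 184, kept {E, G}.
Then maximize efficacy: best is 85, kept {G}.

G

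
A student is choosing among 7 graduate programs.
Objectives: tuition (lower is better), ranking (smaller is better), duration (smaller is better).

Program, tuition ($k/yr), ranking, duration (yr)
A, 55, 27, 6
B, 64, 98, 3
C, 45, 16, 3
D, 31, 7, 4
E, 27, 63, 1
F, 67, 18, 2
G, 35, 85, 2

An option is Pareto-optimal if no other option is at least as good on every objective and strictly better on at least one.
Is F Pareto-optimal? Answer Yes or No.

Yes

A: worse on ranking (27 vs 18).
B: worse on ranking (98 vs 18).
C: worse on duration (3 vs 2).
D: worse on duration (4 vs 2).
E: worse on ranking (63 vs 18).
G: worse on ranking (85 vs 18).
No option is at least as good as F on every objective and strictly better on one.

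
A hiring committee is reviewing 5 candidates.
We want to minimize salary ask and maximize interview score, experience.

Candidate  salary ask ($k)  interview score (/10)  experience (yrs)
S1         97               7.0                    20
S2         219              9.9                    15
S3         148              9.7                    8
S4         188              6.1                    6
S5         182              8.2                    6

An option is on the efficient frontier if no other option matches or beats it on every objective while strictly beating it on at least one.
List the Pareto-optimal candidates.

S1: not dominated (best salary ask).
S2: not dominated (best interview score).
S3: not dominated.
S4: dominated by S1 (salary ask 97≤188, interview score 7.0≥6.1, experience 20≥6).
S5: dominated by S3 (salary ask 148≤182, interview score 9.7≥8.2, experience 8≥6).

S1, S2, S3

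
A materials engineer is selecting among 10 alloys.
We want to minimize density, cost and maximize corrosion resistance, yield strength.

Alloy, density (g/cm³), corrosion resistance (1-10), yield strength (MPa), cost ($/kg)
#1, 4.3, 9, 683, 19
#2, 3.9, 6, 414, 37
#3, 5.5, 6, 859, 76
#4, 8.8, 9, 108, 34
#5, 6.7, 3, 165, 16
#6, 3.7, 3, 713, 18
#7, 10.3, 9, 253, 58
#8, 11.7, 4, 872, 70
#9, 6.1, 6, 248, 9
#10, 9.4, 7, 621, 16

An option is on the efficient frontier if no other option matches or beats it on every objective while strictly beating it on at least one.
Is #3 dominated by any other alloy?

#1: worse on yield strength (683 vs 859).
#2: worse on yield strength (414 vs 859).
#4: worse on density (8.8 vs 5.5).
#5: worse on density (6.7 vs 5.5).
#6: worse on corrosion resistance (3 vs 6).
#7: worse on density (10.3 vs 5.5).
#8: worse on density (11.7 vs 5.5).
#9: worse on density (6.1 vs 5.5).
#10: worse on density (9.4 vs 5.5).
No option is at least as good as #3 on every objective and strictly better on one.

No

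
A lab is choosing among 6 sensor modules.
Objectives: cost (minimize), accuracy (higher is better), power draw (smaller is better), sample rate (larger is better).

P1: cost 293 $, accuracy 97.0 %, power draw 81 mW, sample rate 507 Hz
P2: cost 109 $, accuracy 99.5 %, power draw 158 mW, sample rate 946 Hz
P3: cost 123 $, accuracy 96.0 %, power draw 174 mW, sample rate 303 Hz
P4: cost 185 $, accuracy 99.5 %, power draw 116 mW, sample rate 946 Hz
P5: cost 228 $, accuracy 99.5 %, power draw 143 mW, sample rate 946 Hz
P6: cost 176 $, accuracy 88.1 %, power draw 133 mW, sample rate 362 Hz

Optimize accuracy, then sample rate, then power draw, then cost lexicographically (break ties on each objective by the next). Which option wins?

First maximize accuracy: best is 99.5, kept {P2, P4, P5}.
Then maximize sample rate: best is 946, kept {P2, P4, P5}.
Then minimize power draw: best is 116, kept {P4}.

P4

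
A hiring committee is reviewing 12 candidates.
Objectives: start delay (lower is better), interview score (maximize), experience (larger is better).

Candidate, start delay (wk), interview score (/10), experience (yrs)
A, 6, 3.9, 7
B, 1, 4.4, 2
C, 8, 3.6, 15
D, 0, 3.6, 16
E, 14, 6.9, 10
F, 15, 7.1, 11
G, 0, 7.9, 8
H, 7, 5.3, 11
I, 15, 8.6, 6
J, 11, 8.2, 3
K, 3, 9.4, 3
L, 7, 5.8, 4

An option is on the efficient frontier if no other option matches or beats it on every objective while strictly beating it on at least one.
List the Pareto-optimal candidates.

D, E, F, G, H, I, K

A: dominated by G (start delay 0≤6, interview score 7.9≥3.9, experience 8≥7).
B: dominated by G (start delay 0≤1, interview score 7.9≥4.4, experience 8≥2).
C: dominated by D (start delay 0≤8, interview score 3.6≥3.6, experience 16≥15).
D: not dominated (best experience).
E: not dominated.
F: not dominated.
G: not dominated.
H: not dominated.
I: not dominated.
J: dominated by K (start delay 3≤11, interview score 9.4≥8.2, experience 3≥3).
K: not dominated (best interview score).
L: dominated by G (start delay 0≤7, interview score 7.9≥5.8, experience 8≥4).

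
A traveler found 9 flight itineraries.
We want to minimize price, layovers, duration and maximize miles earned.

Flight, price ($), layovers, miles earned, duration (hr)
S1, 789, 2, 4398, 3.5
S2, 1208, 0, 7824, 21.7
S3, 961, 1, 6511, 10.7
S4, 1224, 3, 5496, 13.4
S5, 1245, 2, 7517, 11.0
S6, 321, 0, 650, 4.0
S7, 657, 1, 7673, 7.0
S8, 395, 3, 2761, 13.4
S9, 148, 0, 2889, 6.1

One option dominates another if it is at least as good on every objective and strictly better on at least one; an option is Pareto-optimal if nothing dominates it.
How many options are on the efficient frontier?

S1: not dominated (best duration).
S2: not dominated (best miles earned).
S3: dominated by S7 (price 657≤961, layovers 1≤1, miles earned 7673≥6511, duration 7.0≤10.7).
S4: dominated by S3 (price 961≤1224, layovers 1≤3, miles earned 6511≥5496, duration 10.7≤13.4).
S5: dominated by S7 (price 657≤1245, layovers 1≤2, miles earned 7673≥7517, duration 7.0≤11.0).
S6: not dominated.
S7: not dominated.
S8: dominated by S9 (price 148≤395, layovers 0≤3, miles earned 2889≥2761, duration 6.1≤13.4).
S9: not dominated (best price).
Pareto-optimal: S1, S2, S6, S7, S9 → 5.

5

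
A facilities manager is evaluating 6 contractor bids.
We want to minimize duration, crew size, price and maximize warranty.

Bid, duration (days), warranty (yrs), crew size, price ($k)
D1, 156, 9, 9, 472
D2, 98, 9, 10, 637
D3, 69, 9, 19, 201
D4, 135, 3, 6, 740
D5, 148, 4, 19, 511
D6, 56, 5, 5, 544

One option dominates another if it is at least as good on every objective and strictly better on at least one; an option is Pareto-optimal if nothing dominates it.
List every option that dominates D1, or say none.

none

D2: worse on crew size (10 vs 9).
D3: worse on crew size (19 vs 9).
D4: worse on warranty (3 vs 9).
D5: worse on warranty (4 vs 9).
D6: worse on warranty (5 vs 9).
No option dominates D1.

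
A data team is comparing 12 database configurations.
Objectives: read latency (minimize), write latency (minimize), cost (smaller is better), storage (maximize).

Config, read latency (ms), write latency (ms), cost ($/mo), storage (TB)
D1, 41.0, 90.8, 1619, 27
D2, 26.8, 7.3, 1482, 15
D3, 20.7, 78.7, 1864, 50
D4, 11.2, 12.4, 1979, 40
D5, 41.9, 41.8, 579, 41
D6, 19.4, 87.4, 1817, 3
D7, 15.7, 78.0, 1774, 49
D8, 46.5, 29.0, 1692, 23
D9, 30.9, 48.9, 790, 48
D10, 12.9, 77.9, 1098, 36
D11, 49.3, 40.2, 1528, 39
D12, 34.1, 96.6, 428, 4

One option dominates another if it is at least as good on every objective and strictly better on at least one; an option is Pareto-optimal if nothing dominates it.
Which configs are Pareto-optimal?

D2, D3, D4, D5, D7, D8, D9, D10, D11, D12

D1: dominated by D9 (read latency 30.9≤41.0, write latency 48.9≤90.8, cost 790≤1619, storage 48≥27).
D2: not dominated (best write latency).
D3: not dominated (best storage).
D4: not dominated (best read latency).
D5: not dominated.
D6: dominated by D7 (read latency 15.7≤19.4, write latency 78.0≤87.4, cost 1774≤1817, storage 49≥3).
D7: not dominated.
D8: not dominated.
D9: not dominated.
D10: not dominated.
D11: not dominated.
D12: not dominated (best cost).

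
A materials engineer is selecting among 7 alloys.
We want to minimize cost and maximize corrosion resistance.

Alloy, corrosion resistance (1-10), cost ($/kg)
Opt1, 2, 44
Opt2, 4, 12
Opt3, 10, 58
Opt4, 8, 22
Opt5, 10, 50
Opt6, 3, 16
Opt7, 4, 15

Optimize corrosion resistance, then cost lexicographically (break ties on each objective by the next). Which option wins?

Opt5

First maximize corrosion resistance: best is 10, kept {Opt3, Opt5}.
Then minimize cost: best is 50, kept {Opt5}.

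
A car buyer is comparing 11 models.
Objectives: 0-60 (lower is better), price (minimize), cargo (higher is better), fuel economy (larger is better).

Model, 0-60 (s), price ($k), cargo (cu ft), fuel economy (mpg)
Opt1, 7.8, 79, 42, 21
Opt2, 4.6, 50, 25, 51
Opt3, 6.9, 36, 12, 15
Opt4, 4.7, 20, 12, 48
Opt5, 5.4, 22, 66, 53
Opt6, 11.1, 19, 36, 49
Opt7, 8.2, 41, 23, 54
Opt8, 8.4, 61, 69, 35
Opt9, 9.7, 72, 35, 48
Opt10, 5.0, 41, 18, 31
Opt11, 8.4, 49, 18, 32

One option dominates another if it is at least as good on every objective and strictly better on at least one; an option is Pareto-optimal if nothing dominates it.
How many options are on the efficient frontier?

Opt1: dominated by Opt5 (0-60 5.4≤7.8, price 22≤79, cargo 66≥42, fuel economy 53≥21).
Opt2: not dominated (best 0-60).
Opt3: dominated by Opt4 (0-60 4.7≤6.9, price 20≤36, cargo 12≥12, fuel economy 48≥15).
Opt4: not dominated.
Opt5: not dominated.
Opt6: not dominated (best price).
Opt7: not dominated (best fuel economy).
Opt8: not dominated (best cargo).
Opt9: dominated by Opt5 (0-60 5.4≤9.7, price 22≤72, cargo 66≥35, fuel economy 53≥48).
Opt10: not dominated.
Opt11: dominated by Opt5 (0-60 5.4≤8.4, price 22≤49, cargo 66≥18, fuel economy 53≥32).
Pareto-optimal: Opt2, Opt4, Opt5, Opt6, Opt7, Opt8, Opt10 → 7.

7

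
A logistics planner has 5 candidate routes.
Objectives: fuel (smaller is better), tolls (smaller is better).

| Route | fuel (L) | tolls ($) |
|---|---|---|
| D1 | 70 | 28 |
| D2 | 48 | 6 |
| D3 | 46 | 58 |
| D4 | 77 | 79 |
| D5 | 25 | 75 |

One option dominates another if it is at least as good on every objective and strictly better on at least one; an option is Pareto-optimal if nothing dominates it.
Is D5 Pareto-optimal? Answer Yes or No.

D1: worse on fuel (70 vs 25).
D2: worse on fuel (48 vs 25).
D3: worse on fuel (46 vs 25).
D4: worse on fuel (77 vs 25).
No option is at least as good as D5 on every objective and strictly better on one.

Yes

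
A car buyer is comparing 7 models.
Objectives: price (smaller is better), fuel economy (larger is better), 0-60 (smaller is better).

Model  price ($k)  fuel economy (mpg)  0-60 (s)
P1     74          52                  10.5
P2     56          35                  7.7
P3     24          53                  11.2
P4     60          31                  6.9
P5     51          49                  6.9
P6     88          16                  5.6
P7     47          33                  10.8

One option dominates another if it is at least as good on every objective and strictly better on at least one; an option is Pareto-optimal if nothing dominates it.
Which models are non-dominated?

P1: not dominated.
P2: dominated by P5 (price 51≤56, fuel economy 49≥35, 0-60 6.9≤7.7).
P3: not dominated (best price).
P4: dominated by P5 (price 51≤60, fuel economy 49≥31, 0-60 6.9≤6.9).
P5: not dominated.
P6: not dominated (best 0-60).
P7: not dominated.

P1, P3, P5, P6, P7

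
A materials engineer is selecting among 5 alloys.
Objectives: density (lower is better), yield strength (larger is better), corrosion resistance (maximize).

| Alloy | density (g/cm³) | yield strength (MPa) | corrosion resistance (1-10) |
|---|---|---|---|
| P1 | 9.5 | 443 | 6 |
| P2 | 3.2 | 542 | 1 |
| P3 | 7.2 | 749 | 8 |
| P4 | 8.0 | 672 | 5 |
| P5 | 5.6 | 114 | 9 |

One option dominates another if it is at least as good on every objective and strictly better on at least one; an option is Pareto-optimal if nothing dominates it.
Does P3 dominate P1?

P3 vs P1: density 7.2≤9.5, yield strength 749≥443, corrosion resistance 8≥6 — P3 is at least as good on every objective with at least one strict improvement.

Yes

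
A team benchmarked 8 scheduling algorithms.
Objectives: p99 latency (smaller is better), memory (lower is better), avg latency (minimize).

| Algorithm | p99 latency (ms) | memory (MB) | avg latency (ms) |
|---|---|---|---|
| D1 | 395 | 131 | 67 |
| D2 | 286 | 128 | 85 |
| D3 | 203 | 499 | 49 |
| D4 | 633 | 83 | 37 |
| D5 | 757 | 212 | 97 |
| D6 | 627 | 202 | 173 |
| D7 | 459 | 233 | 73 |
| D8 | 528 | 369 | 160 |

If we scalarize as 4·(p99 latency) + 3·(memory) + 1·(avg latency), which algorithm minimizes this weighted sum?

D1: 4·395 + 3·131 + 1·67 = 2040
D2: 4·286 + 3·128 + 1·85 = 1613
D3: 4·203 + 3·499 + 1·49 = 2358
D4: 4·633 + 3·83 + 1·37 = 2818
D5: 4·757 + 3·212 + 1·97 = 3761
D6: 4·627 + 3·202 + 1·173 = 3287
D7: 4·459 + 3·233 + 1·73 = 2608
D8: 4·528 + 3·369 + 1·160 = 3379
Lowest: D2 at 1613.

D2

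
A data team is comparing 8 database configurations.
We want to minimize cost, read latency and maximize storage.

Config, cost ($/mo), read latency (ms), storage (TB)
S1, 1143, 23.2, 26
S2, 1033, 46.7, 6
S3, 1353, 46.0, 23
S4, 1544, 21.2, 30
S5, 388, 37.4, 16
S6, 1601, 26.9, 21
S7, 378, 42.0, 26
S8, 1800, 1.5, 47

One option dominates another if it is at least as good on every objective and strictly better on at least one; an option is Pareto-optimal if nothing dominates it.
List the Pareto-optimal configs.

S1, S4, S5, S7, S8

S1: not dominated.
S2: dominated by S5 (cost 388≤1033, read latency 37.4≤46.7, storage 16≥6).
S3: dominated by S1 (cost 1143≤1353, read latency 23.2≤46.0, storage 26≥23).
S4: not dominated.
S5: not dominated.
S6: dominated by S1 (cost 1143≤1601, read latency 23.2≤26.9, storage 26≥21).
S7: not dominated (best cost).
S8: not dominated (best read latency).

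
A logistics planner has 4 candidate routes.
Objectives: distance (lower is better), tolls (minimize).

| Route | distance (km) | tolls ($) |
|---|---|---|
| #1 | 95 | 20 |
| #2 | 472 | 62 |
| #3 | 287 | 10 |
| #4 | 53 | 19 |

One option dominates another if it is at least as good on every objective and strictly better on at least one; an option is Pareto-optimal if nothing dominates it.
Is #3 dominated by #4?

No

#4 vs #3: #4 is worse on tolls (19 vs 10), so it does not dominate #3.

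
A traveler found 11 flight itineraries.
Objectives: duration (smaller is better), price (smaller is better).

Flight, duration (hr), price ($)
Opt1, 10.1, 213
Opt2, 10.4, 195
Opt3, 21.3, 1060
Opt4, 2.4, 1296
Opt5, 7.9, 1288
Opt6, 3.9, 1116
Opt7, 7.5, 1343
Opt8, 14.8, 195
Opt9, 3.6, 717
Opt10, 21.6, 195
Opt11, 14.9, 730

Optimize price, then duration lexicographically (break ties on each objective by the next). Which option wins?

Opt2

First minimize price: best is 195, kept {Opt2, Opt8, Opt10}.
Then minimize duration: best is 10.4, kept {Opt2}.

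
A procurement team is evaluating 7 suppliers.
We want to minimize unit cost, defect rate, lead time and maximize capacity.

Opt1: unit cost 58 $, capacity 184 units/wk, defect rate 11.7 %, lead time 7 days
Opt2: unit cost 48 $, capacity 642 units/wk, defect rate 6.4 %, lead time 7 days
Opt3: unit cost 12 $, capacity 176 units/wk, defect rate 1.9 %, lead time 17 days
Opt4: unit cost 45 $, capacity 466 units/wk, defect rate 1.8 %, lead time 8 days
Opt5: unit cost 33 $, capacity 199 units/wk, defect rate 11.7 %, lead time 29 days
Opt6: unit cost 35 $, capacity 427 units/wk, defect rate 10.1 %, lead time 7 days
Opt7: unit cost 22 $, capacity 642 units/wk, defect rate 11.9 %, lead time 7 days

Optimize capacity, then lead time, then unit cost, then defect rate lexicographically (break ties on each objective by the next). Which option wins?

First maximize capacity: best is 642, kept {Opt2, Opt7}.
Then minimize lead time: best is 7, kept {Opt2, Opt7}.
Then minimize unit cost: best is 22, kept {Opt7}.

Opt7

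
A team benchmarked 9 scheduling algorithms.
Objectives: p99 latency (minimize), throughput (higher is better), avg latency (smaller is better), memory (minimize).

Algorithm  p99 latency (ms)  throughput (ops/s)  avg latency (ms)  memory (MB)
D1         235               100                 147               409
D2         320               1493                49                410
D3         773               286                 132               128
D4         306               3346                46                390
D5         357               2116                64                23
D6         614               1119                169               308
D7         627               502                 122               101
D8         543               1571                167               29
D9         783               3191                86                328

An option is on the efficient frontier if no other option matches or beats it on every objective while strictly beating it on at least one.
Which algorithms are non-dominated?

D1, D4, D5, D9

D1: not dominated (best p99 latency).
D2: dominated by D4 (p99 latency 306≤320, throughput 3346≥1493, avg latency 46≤49, memory 390≤410).
D3: dominated by D5 (p99 latency 357≤773, throughput 2116≥286, avg latency 64≤132, memory 23≤128).
D4: not dominated (best throughput).
D5: not dominated (best memory).
D6: dominated by D5 (p99 latency 357≤614, throughput 2116≥1119, avg latency 64≤169, memory 23≤308).
D7: dominated by D5 (p99 latency 357≤627, throughput 2116≥502, avg latency 64≤122, memory 23≤101).
D8: dominated by D5 (p99 latency 357≤543, throughput 2116≥1571, avg latency 64≤167, memory 23≤29).
D9: not dominated.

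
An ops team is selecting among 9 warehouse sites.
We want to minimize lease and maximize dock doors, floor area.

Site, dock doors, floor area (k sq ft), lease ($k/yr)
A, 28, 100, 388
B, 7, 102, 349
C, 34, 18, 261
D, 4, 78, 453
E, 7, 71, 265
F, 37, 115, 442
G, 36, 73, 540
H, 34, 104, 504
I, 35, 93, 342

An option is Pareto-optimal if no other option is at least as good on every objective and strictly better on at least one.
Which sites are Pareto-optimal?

A, B, C, E, F, I

A: not dominated.
B: not dominated.
C: not dominated (best lease).
D: dominated by A (dock doors 28≥4, floor area 100≥78, lease 388≤453).
E: not dominated.
F: not dominated (best dock doors).
G: dominated by F (dock doors 37≥36, floor area 115≥73, lease 442≤540).
H: dominated by F (dock doors 37≥34, floor area 115≥104, lease 442≤504).
I: not dominated.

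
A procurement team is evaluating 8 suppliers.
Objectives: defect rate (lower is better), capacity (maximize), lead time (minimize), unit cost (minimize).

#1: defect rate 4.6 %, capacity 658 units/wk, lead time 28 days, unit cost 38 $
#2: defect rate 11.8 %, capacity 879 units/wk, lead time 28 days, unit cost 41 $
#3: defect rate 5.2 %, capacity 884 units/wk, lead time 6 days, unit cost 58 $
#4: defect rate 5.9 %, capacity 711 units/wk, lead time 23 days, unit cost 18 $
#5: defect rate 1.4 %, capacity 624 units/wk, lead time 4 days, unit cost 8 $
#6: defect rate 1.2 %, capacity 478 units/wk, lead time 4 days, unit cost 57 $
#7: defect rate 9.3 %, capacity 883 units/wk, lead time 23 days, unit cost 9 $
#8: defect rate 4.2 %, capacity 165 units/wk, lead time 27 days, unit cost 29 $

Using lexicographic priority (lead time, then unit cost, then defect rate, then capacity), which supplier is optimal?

First minimize lead time: best is 4, kept {#5, #6}.
Then minimize unit cost: best is 8, kept {#5}.

#5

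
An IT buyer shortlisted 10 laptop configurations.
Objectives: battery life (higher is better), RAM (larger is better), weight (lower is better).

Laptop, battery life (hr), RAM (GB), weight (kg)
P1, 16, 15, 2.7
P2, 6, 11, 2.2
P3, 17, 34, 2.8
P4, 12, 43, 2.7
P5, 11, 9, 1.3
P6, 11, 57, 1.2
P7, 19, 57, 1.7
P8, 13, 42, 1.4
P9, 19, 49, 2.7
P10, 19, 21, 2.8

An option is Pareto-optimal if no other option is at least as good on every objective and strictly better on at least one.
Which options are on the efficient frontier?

P1: dominated by P7 (battery life 19≥16, RAM 57≥15, weight 1.7≤2.7).
P2: dominated by P6 (battery life 11≥6, RAM 57≥11, weight 1.2≤2.2).
P3: dominated by P7 (battery life 19≥17, RAM 57≥34, weight 1.7≤2.8).
P4: dominated by P7 (battery life 19≥12, RAM 57≥43, weight 1.7≤2.7).
P5: dominated by P6 (battery life 11≥11, RAM 57≥9, weight 1.2≤1.3).
P6: not dominated (best weight).
P7: not dominated.
P8: not dominated.
P9: dominated by P7 (battery life 19≥19, RAM 57≥49, weight 1.7≤2.7).
P10: dominated by P7 (battery life 19≥19, RAM 57≥21, weight 1.7≤2.8).

P6, P7, P8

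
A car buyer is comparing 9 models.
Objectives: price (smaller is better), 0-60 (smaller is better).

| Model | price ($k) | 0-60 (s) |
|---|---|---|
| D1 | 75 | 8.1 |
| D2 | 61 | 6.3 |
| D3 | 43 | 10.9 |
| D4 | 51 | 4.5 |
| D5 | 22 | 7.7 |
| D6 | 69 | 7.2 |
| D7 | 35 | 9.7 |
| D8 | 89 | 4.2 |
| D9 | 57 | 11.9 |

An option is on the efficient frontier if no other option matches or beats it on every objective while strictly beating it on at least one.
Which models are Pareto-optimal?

D4, D5, D8

D1: dominated by D2 (price 61≤75, 0-60 6.3≤8.1).
D2: dominated by D4 (price 51≤61, 0-60 4.5≤6.3).
D3: dominated by D5 (price 22≤43, 0-60 7.7≤10.9).
D4: not dominated.
D5: not dominated (best price).
D6: dominated by D2 (price 61≤69, 0-60 6.3≤7.2).
D7: dominated by D5 (price 22≤35, 0-60 7.7≤9.7).
D8: not dominated (best 0-60).
D9: dominated by D3 (price 43≤57, 0-60 10.9≤11.9).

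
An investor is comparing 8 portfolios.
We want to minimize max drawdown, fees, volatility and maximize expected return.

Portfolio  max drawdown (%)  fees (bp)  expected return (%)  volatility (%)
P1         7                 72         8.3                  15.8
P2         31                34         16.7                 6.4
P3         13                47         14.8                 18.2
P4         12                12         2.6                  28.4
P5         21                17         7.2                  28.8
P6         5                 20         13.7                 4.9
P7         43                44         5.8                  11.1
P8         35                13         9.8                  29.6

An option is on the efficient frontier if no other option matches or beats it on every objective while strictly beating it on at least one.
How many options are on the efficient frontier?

P1: dominated by P6 (max drawdown 5≤7, fees 20≤72, expected return 13.7≥8.3, volatility 4.9≤15.8).
P2: not dominated (best expected return).
P3: not dominated.
P4: not dominated (best fees).
P5: not dominated.
P6: not dominated (best max drawdown).
P7: dominated by P2 (max drawdown 31≤43, fees 34≤44, expected return 16.7≥5.8, volatility 6.4≤11.1).
P8: not dominated.
Pareto-optimal: P2, P3, P4, P5, P6, P8 → 6.

6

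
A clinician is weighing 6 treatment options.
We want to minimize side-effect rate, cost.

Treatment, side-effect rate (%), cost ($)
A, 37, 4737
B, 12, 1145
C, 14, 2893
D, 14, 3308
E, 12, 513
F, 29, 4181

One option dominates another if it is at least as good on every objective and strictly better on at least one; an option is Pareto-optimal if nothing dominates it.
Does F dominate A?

F vs A: side-effect rate 29≤37, cost 4181≤4737 — F is at least as good on every objective with at least one strict improvement.

Yes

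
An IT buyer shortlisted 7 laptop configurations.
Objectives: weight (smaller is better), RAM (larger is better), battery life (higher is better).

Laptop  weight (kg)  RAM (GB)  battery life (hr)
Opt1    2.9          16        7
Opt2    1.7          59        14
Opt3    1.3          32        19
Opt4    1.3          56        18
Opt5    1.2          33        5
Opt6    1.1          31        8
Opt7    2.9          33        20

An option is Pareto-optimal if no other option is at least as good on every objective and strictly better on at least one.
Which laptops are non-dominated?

Opt2, Opt3, Opt4, Opt5, Opt6, Opt7

Opt1: dominated by Opt2 (weight 1.7≤2.9, RAM 59≥16, battery life 14≥7).
Opt2: not dominated (best RAM).
Opt3: not dominated.
Opt4: not dominated.
Opt5: not dominated.
Opt6: not dominated (best weight).
Opt7: not dominated (best battery life).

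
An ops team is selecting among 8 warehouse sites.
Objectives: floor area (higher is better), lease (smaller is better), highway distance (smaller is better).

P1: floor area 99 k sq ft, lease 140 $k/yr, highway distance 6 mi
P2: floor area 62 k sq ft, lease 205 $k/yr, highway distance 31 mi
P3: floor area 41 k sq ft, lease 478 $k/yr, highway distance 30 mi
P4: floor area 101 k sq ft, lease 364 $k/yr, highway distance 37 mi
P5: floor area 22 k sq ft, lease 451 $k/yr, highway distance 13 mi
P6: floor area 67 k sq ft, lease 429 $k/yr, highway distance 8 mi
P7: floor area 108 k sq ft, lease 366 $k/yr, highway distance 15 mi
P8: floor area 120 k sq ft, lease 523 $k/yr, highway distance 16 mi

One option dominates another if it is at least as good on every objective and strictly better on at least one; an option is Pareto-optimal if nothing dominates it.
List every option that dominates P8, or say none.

P1: worse on floor area (99 vs 120).
P2: worse on floor area (62 vs 120).
P3: worse on floor area (41 vs 120).
P4: worse on floor area (101 vs 120).
P5: worse on floor area (22 vs 120).
P6: worse on floor area (67 vs 120).
P7: worse on floor area (108 vs 120).
No option dominates P8.

none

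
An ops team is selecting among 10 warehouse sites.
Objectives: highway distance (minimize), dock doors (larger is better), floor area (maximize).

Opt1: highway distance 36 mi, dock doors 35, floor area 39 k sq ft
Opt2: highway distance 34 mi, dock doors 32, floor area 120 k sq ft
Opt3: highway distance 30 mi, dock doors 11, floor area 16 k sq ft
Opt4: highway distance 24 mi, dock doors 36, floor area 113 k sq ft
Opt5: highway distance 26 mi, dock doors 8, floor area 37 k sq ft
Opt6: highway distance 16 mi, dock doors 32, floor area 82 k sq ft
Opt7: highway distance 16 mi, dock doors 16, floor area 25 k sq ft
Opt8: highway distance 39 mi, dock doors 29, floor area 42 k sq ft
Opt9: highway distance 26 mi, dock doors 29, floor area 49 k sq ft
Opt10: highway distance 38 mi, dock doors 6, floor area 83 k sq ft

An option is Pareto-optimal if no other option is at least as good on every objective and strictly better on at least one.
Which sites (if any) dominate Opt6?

none

Opt1: worse on highway distance (36 vs 16).
Opt2: worse on highway distance (34 vs 16).
Opt3: worse on highway distance (30 vs 16).
Opt4: worse on highway distance (24 vs 16).
Opt5: worse on highway distance (26 vs 16).
Opt7: worse on dock doors (16 vs 32).
Opt8: worse on highway distance (39 vs 16).
Opt9: worse on highway distance (26 vs 16).
Opt10: worse on highway distance (38 vs 16).
No option dominates Opt6.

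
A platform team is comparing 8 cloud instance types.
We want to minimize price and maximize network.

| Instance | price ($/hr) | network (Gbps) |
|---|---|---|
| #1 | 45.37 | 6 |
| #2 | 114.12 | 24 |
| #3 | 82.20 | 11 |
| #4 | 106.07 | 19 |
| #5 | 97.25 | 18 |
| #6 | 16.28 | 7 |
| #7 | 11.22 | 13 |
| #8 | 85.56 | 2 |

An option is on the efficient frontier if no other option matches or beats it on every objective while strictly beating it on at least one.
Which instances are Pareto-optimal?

#1: dominated by #6 (price 16.28≤45.37, network 7≥6).
#2: not dominated (best network).
#3: dominated by #7 (price 11.22≤82.20, network 13≥11).
#4: not dominated.
#5: not dominated.
#6: dominated by #7 (price 11.22≤16.28, network 13≥7).
#7: not dominated (best price).
#8: dominated by #1 (price 45.37≤85.56, network 6≥2).

#2, #4, #5, #7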